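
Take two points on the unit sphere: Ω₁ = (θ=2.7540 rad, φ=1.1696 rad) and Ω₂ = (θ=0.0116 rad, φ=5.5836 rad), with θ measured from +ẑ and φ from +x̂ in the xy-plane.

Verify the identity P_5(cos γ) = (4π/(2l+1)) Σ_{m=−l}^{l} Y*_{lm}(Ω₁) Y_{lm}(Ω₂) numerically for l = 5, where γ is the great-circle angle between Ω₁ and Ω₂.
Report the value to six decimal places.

Addition theorem: P_5(cos γ) = (4π/11) Σ_m Y*_{lm}(Ω₁) Y_{lm}(Ω₂), m = −5…5:
  m=-5: (0.003246, -0.001509) × (-0.000000, -0.000000) = (-0.000000, 0.000000)  (running Σ = (-0.000000, 0.000000))
  m=-4: (0.000942, 0.027714) × (-0.000000, 0.000000) = (-0.000000, -0.000000)  (running Σ = (-0.000000, -0.000000))
  m=-3: (-0.117053, -0.045025) × (-0.000002, 0.000004) = (0.000000, -0.000000)  (running Σ = (0.000000, -0.000000))
  m=-2: (0.244797, -0.253262) × (0.000078, 0.000449) = (0.000133, 0.000090)  (running Σ = (0.000133, 0.000090))
  m=-1: (0.209359, 0.493534) × (0.022729, 0.019129) = (-0.004682, 0.015223)  (running Σ = (-0.004549, 0.015312))
  m=0: (-0.139223, -0.000000) × (0.934659, 0.000000) = (-0.130126, -0.000000)  (running Σ = (-0.134674, 0.015312))
  m=1: (-0.209359, 0.493534) × (-0.022729, 0.019129) = (-0.004682, -0.015223)  (running Σ = (-0.139356, 0.000090))
  m=2: (0.244797, 0.253262) × (0.000078, -0.000449) = (0.000133, -0.000090)  (running Σ = (-0.139223, -0.000000))
  m=3: (0.117053, -0.045025) × (0.000002, 0.000004) = (0.000000, 0.000000)  (running Σ = (-0.139223, -0.000000))
  m=4: (0.000942, -0.027714) × (-0.000000, -0.000000) = (-0.000000, 0.000000)  (running Σ = (-0.139223, 0.000000))
  m=5: (-0.003246, -0.001509) × (0.000000, -0.000000) = (-0.000000, -0.000000)  (running Σ = (-0.139223, -0.000000))
Total Σ_m = (-0.139223, -0.000000). Multiply by 1.142397: (-0.159048, -0.000000). P_5(cos γ) = -0.159048

-0.159048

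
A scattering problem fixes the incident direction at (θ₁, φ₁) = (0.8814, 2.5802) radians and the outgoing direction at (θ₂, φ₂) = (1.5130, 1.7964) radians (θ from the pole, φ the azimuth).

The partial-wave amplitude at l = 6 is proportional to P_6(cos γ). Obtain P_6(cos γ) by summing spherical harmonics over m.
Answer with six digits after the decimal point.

Expand P_6 via completeness: Σ_{m} conj(Y_{6,m}) at Ω₁ times Y_{6,m} at Ω₂ —
  m=-6: Y*=-0.09936 + 0.02293j  Y=-0.10305 + 0.46703j  product -0.00047 - 0.04877j
  m=-5: Y*=0.27503 + 0.09563j  Y=-0.08662 - 0.04107j  product -0.01989 - 0.01958j
  m=-4: Y*=-0.27265 - 0.34079j  Y=-0.21157 + 0.26794j  product 0.14899 - 0.00095j
  m=-3: Y*=0.03124 + 0.27434j  Y=-0.06948 - 0.08649j  product 0.02156 - 0.02176j
  m=-2: Y*=-0.07399 + 0.15395j  Y=-0.27468 + 0.13310j  product -0.00017 - 0.05213j
  m=-1: Y*=0.29712 - 0.18685j  Y=-0.02604 - 0.11347j  product -0.02894 - 0.02885j
  m=+0: Y*=0.07740 + 0.00000j  Y=-0.29580 + 0.00000j  product -0.02289 + 0.00000j
  m=+1: Y*=-0.29712 - 0.18685j  Y=0.02604 - 0.11347j  product -0.02894 + 0.02885j
  m=+2: Y*=-0.07399 - 0.15395j  Y=-0.27468 - 0.13310j  product -0.00017 + 0.05213j
  m=+3: Y*=-0.03124 + 0.27434j  Y=0.06948 - 0.08649j  product 0.02156 + 0.02176j
  m=+4: Y*=-0.27265 + 0.34079j  Y=-0.21157 - 0.26794j  product 0.14899 + 0.00095j
  m=+5: Y*=-0.27503 + 0.09563j  Y=0.08662 - 0.04107j  product -0.01989 + 0.01958j
  m=+6: Y*=-0.09936 - 0.02293j  Y=-0.10305 - 0.46703j  product -0.00047 + 0.04877j
Total Σ_m = 0.21927 + 0.00000j. Multiply by 0.966644: 0.21195 + 0.00000j. P_6(cos γ) = 0.211953

0.211953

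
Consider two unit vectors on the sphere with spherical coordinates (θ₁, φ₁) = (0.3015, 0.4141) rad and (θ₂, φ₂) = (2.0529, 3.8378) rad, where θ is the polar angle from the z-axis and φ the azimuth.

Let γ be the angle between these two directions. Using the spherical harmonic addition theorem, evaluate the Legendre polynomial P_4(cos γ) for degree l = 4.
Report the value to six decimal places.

-0.415308

Addition theorem: P_4(cos γ) = (4π/9) Σ_m Y*_{lm}(Ω₁) Y_{lm}(Ω₂), m = −4…4:
  [-4]  conj(Y_{4,-4})(Ω₁) = -0.000294+0.003428i ; Y_{4,-4}(Ω₂) = -0.255551-0.095247i ; Δ = +0.000402-0.000848i
  [-3]  conj(Y_{4,-3})(Ω₁) = +0.010097+0.029624i ; Y_{4,-3}(Ω₂) = -0.199805-0.350733i ; Δ = +0.008373-0.009460i
  [-2]  conj(Y_{4,-2})(Ω₁) = +0.107370+0.116978i ; Y_{4,-2}(Ω₂) = +0.023520-0.130453i ; Δ = +0.017786-0.011255i
  [-1]  conj(Y_{4,-1})(Ω₁) = +0.415431+0.182588i ; Y_{4,-1}(Ω₂) = -0.222964+0.186359i ; Δ = -0.126653+0.036709i
  [+0]  conj(Y_{4,0})(Ω₁) = +0.501944-0.000000i ; Y_{4,0}(Ω₂) = -0.193758+0.000000i ; Δ = -0.097256+0.000000i
  [+1]  conj(Y_{4,1})(Ω₁) = -0.415431+0.182588i ; Y_{4,1}(Ω₂) = +0.222964+0.186359i ; Δ = -0.126653-0.036709i
  [+2]  conj(Y_{4,2})(Ω₁) = +0.107370-0.116978i ; Y_{4,2}(Ω₂) = +0.023520+0.130453i ; Δ = +0.017786+0.011255i
  [+3]  conj(Y_{4,3})(Ω₁) = -0.010097+0.029624i ; Y_{4,3}(Ω₂) = +0.199805-0.350733i ; Δ = +0.008373+0.009460i
  [+4]  conj(Y_{4,4})(Ω₁) = -0.000294-0.003428i ; Y_{4,4}(Ω₂) = -0.255551+0.095247i ; Δ = +0.000402+0.000848i
Total Σ_m = -0.297442+0.000000i. Multiply by 1.396263: -0.415308+0.000000i. P_4(cos γ) = -0.415308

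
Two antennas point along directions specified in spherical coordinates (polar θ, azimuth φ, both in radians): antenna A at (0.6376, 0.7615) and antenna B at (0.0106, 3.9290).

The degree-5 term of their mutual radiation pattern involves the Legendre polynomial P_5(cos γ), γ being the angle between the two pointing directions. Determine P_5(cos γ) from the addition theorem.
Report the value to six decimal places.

-0.402766

Term-by-term m-sum for l=5 (normalisation 4π/11 = 1.142397):
  [-5]  conj(Y_{5,-5})(Ω₁) = (-0.027279, -0.021431) ; Y_{5,-5}(Ω₂) = (0.000000, -0.000000) ; Δ = (-0.000000, 0.000000)
  [-4]  conj(Y_{5,-4})(Ω₁) = (-0.147403, 0.014134) ; Y_{5,-4}(Ω₂) = (-0.000000, 0.000000) ; Δ = (0.000000, -0.000000)
  [-3]  conj(Y_{5,-3})(Ω₁) = (-0.229812, 0.265375) ; Y_{5,-3}(Ω₂) = (0.000002, 0.000002) ; Δ = (-0.000001, 0.000000)
  [-2]  conj(Y_{5,-2})(Ω₁) = (0.021602, 0.451611) ; Y_{5,-2}(Ω₂) = (-0.000002, -0.000381) ; Δ = (0.000172, -0.000009)
  [-1]  conj(Y_{5,-1})(Ω₁) = (0.098682, 0.094075) ; Y_{5,-1}(Ω₂) = (-0.019158, 0.019236) ; Δ = (-0.003700, 0.000096)
  [+0]  conj(Y_{5,0})(Ω₁) = (-0.369596, -0.000000) ; Y_{5,0}(Ω₂) = (0.934814, 0.000000) ; Δ = (-0.345504, -0.000000)
  [+1]  conj(Y_{5,1})(Ω₁) = (-0.098682, 0.094075) ; Y_{5,1}(Ω₂) = (0.019158, 0.019236) ; Δ = (-0.003700, -0.000096)
  [+2]  conj(Y_{5,2})(Ω₁) = (0.021602, -0.451611) ; Y_{5,2}(Ω₂) = (-0.000002, 0.000381) ; Δ = (0.000172, 0.000009)
  [+3]  conj(Y_{5,3})(Ω₁) = (0.229812, 0.265375) ; Y_{5,3}(Ω₂) = (-0.000002, 0.000002) ; Δ = (-0.000001, -0.000000)
  [+4]  conj(Y_{5,4})(Ω₁) = (-0.147403, -0.014134) ; Y_{5,4}(Ω₂) = (-0.000000, -0.000000) ; Δ = (0.000000, 0.000000)
  [+5]  conj(Y_{5,5})(Ω₁) = (0.027279, -0.021431) ; Y_{5,5}(Ω₂) = (-0.000000, -0.000000) ; Δ = (-0.000000, -0.000000)
Total Σ_m = (-0.352562, -0.000000). Multiply by 1.142397: (-0.402766, -0.000000). P_5(cos γ) = -0.402766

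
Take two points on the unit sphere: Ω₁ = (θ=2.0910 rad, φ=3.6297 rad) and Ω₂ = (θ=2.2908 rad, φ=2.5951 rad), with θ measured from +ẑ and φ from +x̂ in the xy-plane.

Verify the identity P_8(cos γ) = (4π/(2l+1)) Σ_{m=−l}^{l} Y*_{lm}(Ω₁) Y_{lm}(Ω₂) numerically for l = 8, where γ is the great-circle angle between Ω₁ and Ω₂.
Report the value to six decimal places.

0.312719

Summing Y*_{l m}(θ₁,φ₁)·Y_{l m}(θ₂,φ₂) over m ∈ [−8, 8]; prefactor 4π/(2·8+1) = 0.739198:
  term(m=-8) = -0.00358 + 0.00795j   from Y*(Ω₁)=-0.11970 - 0.11451j, Y(Ω₂)=-0.01756 - 0.04958j
  term(m=-7) = 0.04023 + 0.05734j   from Y*(Ω₁)=-0.36529 - 0.10313j, Y(Ω₂)=-0.14305 - 0.11659j
  term(m=-6) = 0.16271 - 0.01232j   from Y*(Ω₁)=-0.42495 + 0.09189j, Y(Ω₂)=-0.37177 - 0.05139j
  term(m=-5) = 0.02830 - 0.05703j   from Y*(Ω₁)=-0.10726 + 0.09054j, Y(Ω₂)=-0.41610 + 0.18042j
  term(m=-4) = 0.03250 + 0.05026j   from Y*(Ω₁)=0.10400 - 0.25915j, Y(Ω₂)=-0.12369 + 0.17504j
  term(m=-3) = -0.06743 + 0.00255j   from Y*(Ω₁)=-0.03144 - 0.29420j, Y(Ω₂)=0.01565 - 0.22753j
  term(m=-2) = 0.02374 - 0.04363j   from Y*(Ω₁)=0.07902 + 0.11686j, Y(Ω₂)=-0.16190 - 0.31266j
  term(m=-1) = 0.01229 + 0.02068j   from Y*(Ω₁)=0.28787 + 0.15285j, Y(Ω₂)=0.06306 + 0.03836j
  term(m=+0) = -0.03446 + 0.00000j   from Y*(Ω₁)=-0.09509 + 0.00000j, Y(Ω₂)=0.36242 + 0.00000j
  term(m=+1) = 0.01229 - 0.02068j   from Y*(Ω₁)=-0.28787 + 0.15285j, Y(Ω₂)=-0.06306 + 0.03836j
  term(m=+2) = 0.02374 + 0.04363j   from Y*(Ω₁)=0.07902 - 0.11686j, Y(Ω₂)=-0.16190 + 0.31266j
  term(m=+3) = -0.06743 - 0.00255j   from Y*(Ω₁)=0.03144 - 0.29420j, Y(Ω₂)=-0.01565 - 0.22753j
  term(m=+4) = 0.03250 - 0.05026j   from Y*(Ω₁)=0.10400 + 0.25915j, Y(Ω₂)=-0.12369 - 0.17504j
  term(m=+5) = 0.02830 + 0.05703j   from Y*(Ω₁)=0.10726 + 0.09054j, Y(Ω₂)=0.41610 + 0.18042j
  term(m=+6) = 0.16271 + 0.01232j   from Y*(Ω₁)=-0.42495 - 0.09189j, Y(Ω₂)=-0.37177 + 0.05139j
  term(m=+7) = 0.04023 - 0.05734j   from Y*(Ω₁)=0.36529 - 0.10313j, Y(Ω₂)=0.14305 - 0.11659j
  term(m=+8) = -0.00358 - 0.00795j   from Y*(Ω₁)=-0.11970 + 0.11451j, Y(Ω₂)=-0.01756 + 0.04958j
Total Σ_m = 0.42305 + 0.00000j. Multiply by 0.739198: 0.31272 + 0.00000j. P_8(cos γ) = 0.312719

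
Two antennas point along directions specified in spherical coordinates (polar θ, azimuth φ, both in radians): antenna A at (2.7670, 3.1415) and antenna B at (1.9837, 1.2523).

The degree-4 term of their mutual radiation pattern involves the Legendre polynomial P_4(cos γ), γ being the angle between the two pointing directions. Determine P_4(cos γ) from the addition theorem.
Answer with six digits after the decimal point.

0.127345

Summing Y*_{l m}(θ₁,φ₁)·Y_{l m}(θ₂,φ₂) over m ∈ [−4, 4]; prefactor 4π/(2·4+1) = 1.396263:
  [-4]  conj(Y_{4,-4})(Ω₁) = 0.00793 - 0.00000j ; Y_{4,-4}(Ω₂) = 0.09110 + 0.29787j ; Δ = 0.00072 + 0.00236j
  [-3]  conj(Y_{4,-3})(Ω₁) = 0.05706 - 0.00002j ; Y_{4,-3}(Ω₂) = 0.31518 - 0.22279j ; Δ = 0.01798 - 0.01272j
  [-2]  conj(Y_{4,-2})(Ω₁) = 0.22674 - 0.00004j ; Y_{4,-2}(Ω₂) = -0.02868 - 0.02122j ; Δ = -0.00650 - 0.00481j
  [-1]  conj(Y_{4,-1})(Ω₁) = 0.49341 - 0.00005j ; Y_{4,-1}(Ω₂) = 0.10198 - 0.30928j ; Δ = 0.05030 - 0.15261j
  [+0]  conj(Y_{4,0})(Ω₁) = 0.34615 + 0.00000j ; Y_{4,0}(Ω₂) = -0.09765 + 0.00000j ; Δ = -0.03380 + 0.00000j
  [+1]  conj(Y_{4,1})(Ω₁) = -0.49341 - 0.00005j ; Y_{4,1}(Ω₂) = -0.10198 - 0.30928j ; Δ = 0.05030 + 0.15261j
  [+2]  conj(Y_{4,2})(Ω₁) = 0.22674 + 0.00004j ; Y_{4,2}(Ω₂) = -0.02868 + 0.02122j ; Δ = -0.00650 + 0.00481j
  [+3]  conj(Y_{4,3})(Ω₁) = -0.05706 - 0.00002j ; Y_{4,3}(Ω₂) = -0.31518 - 0.22279j ; Δ = 0.01798 + 0.01272j
  [+4]  conj(Y_{4,4})(Ω₁) = 0.00793 + 0.00000j ; Y_{4,4}(Ω₂) = 0.09110 - 0.29787j ; Δ = 0.00072 - 0.00236j
Σ over m = 0.09120 - 0.00000j; ×(4π/9) → 0.12734 - 0.00000j. Real part: 0.127345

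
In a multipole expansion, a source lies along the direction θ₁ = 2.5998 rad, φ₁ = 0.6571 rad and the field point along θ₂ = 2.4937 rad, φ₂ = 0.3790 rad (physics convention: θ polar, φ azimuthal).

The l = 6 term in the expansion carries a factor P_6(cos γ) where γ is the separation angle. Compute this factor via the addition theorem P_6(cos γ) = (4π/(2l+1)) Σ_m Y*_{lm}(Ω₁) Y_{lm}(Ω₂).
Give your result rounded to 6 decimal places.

Term-by-term m-sum for l=6 (normalisation 4π/13 = 0.966644):
  term(m=-6) = -0.000021+0.000211i   from Y*(Ω₁)=-0.006322-0.006523i, Y(Ω₂)=-0.015094-0.017804i
  term(m=-5) = +0.001002+0.005495i   from Y*(Ω₁)=+0.051742+0.007498i, Y(Ω₂)=+0.034030+0.101261i
  term(m=-4) = +0.022406+0.045406i   from Y*(Ω₁)=-0.155499+0.087633i, Y(Ω₂)=+0.015536-0.283247i
  term(m=-3) = +0.118943+0.131185i   from Y*(Ω₁)=+0.151425-0.357651i, Y(Ω₂)=-0.191638+0.413705i
  term(m=-2) = +0.140686+0.087460i   from Y*(Ω₁)=+0.122418+0.466567i, Y(Ω₂)=+0.249401-0.236096i
  term(m=-1) = -0.019375-0.005532i   from Y*(Ω₁)=-0.109594-0.084549i, Y(Ω₂)=+0.135239-0.053859i
  term(m=+0) = +0.157708+0.000000i   from Y*(Ω₁)=-0.399761-0.000000i, Y(Ω₂)=-0.394504+0.000000i
  term(m=+1) = -0.019375+0.005532i   from Y*(Ω₁)=+0.109594-0.084549i, Y(Ω₂)=-0.135239-0.053859i
  term(m=+2) = +0.140686-0.087460i   from Y*(Ω₁)=+0.122418-0.466567i, Y(Ω₂)=+0.249401+0.236096i
  term(m=+3) = +0.118943-0.131185i   from Y*(Ω₁)=-0.151425-0.357651i, Y(Ω₂)=+0.191638+0.413705i
  term(m=+4) = +0.022406-0.045406i   from Y*(Ω₁)=-0.155499-0.087633i, Y(Ω₂)=+0.015536+0.283247i
  term(m=+5) = +0.001002-0.005495i   from Y*(Ω₁)=-0.051742+0.007498i, Y(Ω₂)=-0.034030+0.101261i
  term(m=+6) = -0.000021-0.000211i   from Y*(Ω₁)=-0.006322+0.006523i, Y(Ω₂)=-0.015094+0.017804i
Total Σ_m = +0.684989-0.000000i. Multiply by 0.966644: +0.662140-0.000000i. P_6(cos γ) = 0.662140

0.662140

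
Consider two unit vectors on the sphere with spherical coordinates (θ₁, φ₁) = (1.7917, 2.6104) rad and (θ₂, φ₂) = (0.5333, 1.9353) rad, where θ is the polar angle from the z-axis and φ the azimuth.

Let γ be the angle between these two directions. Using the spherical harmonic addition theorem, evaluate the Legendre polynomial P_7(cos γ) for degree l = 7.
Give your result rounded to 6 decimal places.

Addition theorem: P_7(cos γ) = (4π/15) Σ_m Y*_{lm}(Ω₁) Y_{lm}(Ω₂), m = −7…7:
  term(m=-7) = 0.00002 - 0.00185j   from Y*(Ω₁)=0.35285 - 0.22954j, Y(Ω₂)=0.00244 - 0.00365j
  term(m=-6) = 0.00605 + 0.00776j   from Y*(Ω₁)=0.35333 - 0.01611j, Y(Ω₂)=0.01608 + 0.02270j
  term(m=-5) = 0.01277 + 0.00304j   from Y*(Ω₁)=-0.10786 - 0.05692j, Y(Ω₂)=-0.10426 + 0.02681j
  term(m=-4) = -0.08775 + 0.04144j   from Y*(Ω₁)=-0.18214 - 0.29445j, Y(Ω₂)=0.03154 - 0.27851j
  term(m=-3) = -0.00345 + 0.00706j   from Y*(Ω₁)=0.00038 + 0.01654j, Y(Ω₂)=0.42212 + 0.21831j
  term(m=-2) = -0.03015 - 0.13444j   from Y*(Ω₁)=-0.15964 + 0.28647j, Y(Ω₂)=-0.31334 + 0.27985j
  term(m=-1) = -0.00132 - 0.00106j   from Y*(Ω₁)=-0.02084 + 0.01224j, Y(Ω₂)=0.02493 + 0.06533j
  term(m=+0) = -0.14240 + 0.00000j   from Y*(Ω₁)=0.32058 + 0.00000j, Y(Ω₂)=-0.44420 + 0.00000j
  term(m=+1) = -0.00132 + 0.00106j   from Y*(Ω₁)=0.02084 + 0.01224j, Y(Ω₂)=-0.02493 + 0.06533j
  term(m=+2) = -0.03015 + 0.13444j   from Y*(Ω₁)=-0.15964 - 0.28647j, Y(Ω₂)=-0.31334 - 0.27985j
  term(m=+3) = -0.00345 - 0.00706j   from Y*(Ω₁)=-0.00038 + 0.01654j, Y(Ω₂)=-0.42212 + 0.21831j
  term(m=+4) = -0.08775 - 0.04144j   from Y*(Ω₁)=-0.18214 + 0.29445j, Y(Ω₂)=0.03154 + 0.27851j
  term(m=+5) = 0.01277 - 0.00304j   from Y*(Ω₁)=0.10786 - 0.05692j, Y(Ω₂)=0.10426 + 0.02681j
  term(m=+6) = 0.00605 - 0.00776j   from Y*(Ω₁)=0.35333 + 0.01611j, Y(Ω₂)=0.01608 - 0.02270j
  term(m=+7) = 0.00002 + 0.00185j   from Y*(Ω₁)=-0.35285 - 0.22954j, Y(Ω₂)=-0.00244 - 0.00365j
Σ over m = -0.35006 + 0.00000j; ×(4π/15) → -0.29326 + 0.00000j. Real part: -0.293265

-0.293265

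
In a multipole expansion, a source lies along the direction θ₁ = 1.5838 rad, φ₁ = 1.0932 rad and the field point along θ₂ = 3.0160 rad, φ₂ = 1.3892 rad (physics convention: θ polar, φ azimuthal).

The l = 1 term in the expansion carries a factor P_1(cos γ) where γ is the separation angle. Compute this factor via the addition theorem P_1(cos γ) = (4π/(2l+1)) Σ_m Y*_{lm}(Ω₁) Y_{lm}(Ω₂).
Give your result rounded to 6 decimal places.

Expand P_1 via completeness: Σ_{m} conj(Y_{1,m}) at Ω₁ times Y_{1,m} at Ω₂ —
  term(m=-1) = (0.014301, -0.004361)   from Y*(Ω₁)=(0.158792, 0.306808), Y(Ω₂)=(0.007816, -0.042566)
  term(m=+0) = (0.003080, 0.000000)   from Y*(Ω₁)=(-0.006353, -0.000000), Y(Ω₂)=(-0.484754, 0.000000)
  term(m=+1) = (0.014301, 0.004361)   from Y*(Ω₁)=(-0.158792, 0.306808), Y(Ω₂)=(-0.007816, -0.042566)
Σ over m = (0.031681, 0.000000); ×(4π/3) → (0.132706, 0.000000). Real part: 0.132706

0.132706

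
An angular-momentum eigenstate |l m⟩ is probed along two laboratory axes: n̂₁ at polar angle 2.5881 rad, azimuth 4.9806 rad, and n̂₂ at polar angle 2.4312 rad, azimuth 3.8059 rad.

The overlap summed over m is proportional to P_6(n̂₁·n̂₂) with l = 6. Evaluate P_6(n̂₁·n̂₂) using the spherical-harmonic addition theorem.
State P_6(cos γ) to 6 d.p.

-0.349780

Term-by-term m-sum for l=6 (normalisation 4π/13 = 0.966644):
  m=-6: 0.00039 - 0.01018j × -0.02468 + 0.02777j = 0.00027 + 0.00026j  (running Σ = 0.00027 + 0.00026j)
  m=-5: -0.05564 + 0.01301j × -0.14721 + 0.02678j = 0.00784 - 0.00341j  (running Σ = 0.00812 - 0.00314j)
  m=-4: 0.09056 + 0.16659j × -0.30391 - 0.15991j = -0.00088 - 0.06511j  (running Σ = 0.00723 - 0.06825j)
  m=-3: 0.28770 - 0.27684j × -0.18640 - 0.41502j = -0.16852 - 0.06780j  (running Σ = -0.16129 - 0.13605j)
  m=-2: -0.40660 - 0.24176j × 0.05166 - 0.20912j = -0.07156 + 0.07254j  (running Σ = -0.23285 - 0.06351j)
  m=-1: -0.02793 + 0.10163j × -0.21514 + 0.16846j = -0.01111 - 0.02657j  (running Σ = -0.24396 - 0.09008j)
  m=0: -0.40901 + 0.00000j × -0.30824 + 0.00000j = 0.12607 + 0.00000j  (running Σ = -0.11789 - 0.09008j)
  m=1: 0.02793 + 0.10163j × 0.21514 + 0.16846j = -0.01111 + 0.02657j  (running Σ = -0.12900 - 0.06351j)
  m=2: -0.40660 + 0.24176j × 0.05166 + 0.20912j = -0.07156 - 0.07254j  (running Σ = -0.20056 - 0.13605j)
  m=3: -0.28770 - 0.27684j × 0.18640 - 0.41502j = -0.16852 + 0.06780j  (running Σ = -0.36908 - 0.06825j)
  m=4: 0.09056 - 0.16659j × -0.30391 + 0.15991j = -0.00088 + 0.06511j  (running Σ = -0.36997 - 0.00314j)
  m=5: 0.05564 + 0.01301j × 0.14721 + 0.02678j = 0.00784 + 0.00341j  (running Σ = -0.36212 + 0.00026j)
  m=6: 0.00039 + 0.01018j × -0.02468 - 0.02777j = 0.00027 - 0.00026j  (running Σ = -0.36185 + 0.00000j)
Σ over m = -0.36185 + 0.00000j; ×(4π/13) → -0.34978 + 0.00000j. Real part: -0.349780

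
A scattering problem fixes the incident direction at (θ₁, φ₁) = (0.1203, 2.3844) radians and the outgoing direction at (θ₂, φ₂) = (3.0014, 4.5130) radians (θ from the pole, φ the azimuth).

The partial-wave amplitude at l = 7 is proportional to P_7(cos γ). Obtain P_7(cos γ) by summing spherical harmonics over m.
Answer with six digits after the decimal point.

-0.785554

Summing Y*_{l m}(θ₁,φ₁)·Y_{l m}(θ₂,φ₂) over m ∈ [−7, 7]; prefactor 4π/(2·7+1) = 0.837758:
  m=-7: Y*=(-0.000000, -0.000000)  Y=(0.000001, -0.000000)  product (-0.000000, -0.000000)
  m=-6: Y*=(-0.000001, 0.000005)  Y=(0.000005, 0.000013)  product (-0.000000, 0.000000)
  m=-5: Y*=(0.000086, -0.000065)  Y=(-0.000193, 0.000125)  product (-0.000000, 0.000000)
  m=-4: Y*=(-0.001474, -0.000167)  Y=(-0.001886, -0.001932)  product (0.000002, 0.000003)
  m=-3: Y*=(0.009477, 0.011234)  Y=(0.012878, -0.018897)  product (0.000334, -0.000034)
  m=-2: Y*=(0.005738, -0.101615)  Y=(0.124378, 0.052407)  product (0.006039, -0.012338)
  m=-1: Y*=(-0.322794, 0.305079)  Y=(-0.098759, 0.488726)  product (-0.117222, -0.187887)
  m=+0: Y*=(0.882026, -0.000000)  Y=(-0.811761, 0.000000)  product (-0.715994, 0.000000)
  m=+1: Y*=(0.322794, 0.305079)  Y=(0.098759, 0.488726)  product (-0.117222, 0.187887)
  m=+2: Y*=(0.005738, 0.101615)  Y=(0.124378, -0.052407)  product (0.006039, 0.012338)
  m=+3: Y*=(-0.009477, 0.011234)  Y=(-0.012878, -0.018897)  product (0.000334, 0.000034)
  m=+4: Y*=(-0.001474, 0.000167)  Y=(-0.001886, 0.001932)  product (0.000002, -0.000003)
  m=+5: Y*=(-0.000086, -0.000065)  Y=(0.000193, 0.000125)  product (-0.000000, -0.000000)
  m=+6: Y*=(-0.000001, -0.000005)  Y=(0.000005, -0.000013)  product (-0.000000, -0.000000)
  m=+7: Y*=(0.000000, -0.000000)  Y=(-0.000001, -0.000000)  product (-0.000000, 0.000000)
Σ over m = (-0.937686, 0.000000); ×(4π/15) → (-0.785554, 0.000000). Real part: -0.785554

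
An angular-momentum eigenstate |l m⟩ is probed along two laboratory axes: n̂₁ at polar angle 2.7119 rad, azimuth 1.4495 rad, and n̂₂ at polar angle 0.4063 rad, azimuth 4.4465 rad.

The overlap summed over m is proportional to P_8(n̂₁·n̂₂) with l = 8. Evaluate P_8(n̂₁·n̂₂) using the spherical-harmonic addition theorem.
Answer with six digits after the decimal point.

Expand P_8 via completeness: Σ_{m} conj(Y_{8,m}) at Ω₁ times Y_{8,m} at Ω₂ —
  term(m=-8) = 0.00000 + 0.00000j   from Y*(Ω₁)=0.00026 - 0.00039j, Y(Ω₂)=-0.00016 + 0.00026j
  term(m=-7) = 0.00001 + 0.00001j   from Y*(Ω₁)=0.00306 + 0.00270j, Y(Ω₂)=0.00273 + 0.00082j
  term(m=-6) = 0.00024 + 0.00029j   from Y*(Ω₁)=-0.01674 + 0.01492j, Y(Ω₂)=0.00041 - 0.01672j
  term(m=-5) = 0.00455 + 0.00401j   from Y*(Ω₁)=-0.04968 - 0.07161j, Y(Ω₂)=-0.06753 + 0.01662j
  term(m=-4) = 0.04266 + 0.02785j   from Y*(Ω₁)=0.21549 - 0.11361j, Y(Ω₂)=0.10160 + 0.18281j
  term(m=-3) = 0.18567 + 0.08600j   from Y*(Ω₁)=0.16653 + 0.43726j, Y(Ω₂)=0.31300 - 0.30541j
  term(m=-2) = 0.27573 + 0.08204j   from Y*(Ω₁)=-0.50655 + 0.12535j, Y(Ω₂)=-0.47515 - 0.27953j
  term(m=-1) = 0.01676 + 0.00244j   from Y*(Ω₁)=-0.01090 - 0.08943j, Y(Ω₂)=-0.04939 + 0.18135j
  term(m=+0) = 0.20628 + 0.00000j   from Y*(Ω₁)=-0.46819 + 0.00000j, Y(Ω₂)=-0.44060 + 0.00000j
  term(m=+1) = 0.01676 - 0.00244j   from Y*(Ω₁)=0.01090 - 0.08943j, Y(Ω₂)=0.04939 + 0.18135j
  term(m=+2) = 0.27573 - 0.08204j   from Y*(Ω₁)=-0.50655 - 0.12535j, Y(Ω₂)=-0.47515 + 0.27953j
  term(m=+3) = 0.18567 - 0.08600j   from Y*(Ω₁)=-0.16653 + 0.43726j, Y(Ω₂)=-0.31300 - 0.30541j
  term(m=+4) = 0.04266 - 0.02785j   from Y*(Ω₁)=0.21549 + 0.11361j, Y(Ω₂)=0.10160 - 0.18281j
  term(m=+5) = 0.00455 - 0.00401j   from Y*(Ω₁)=0.04968 - 0.07161j, Y(Ω₂)=0.06753 + 0.01662j
  term(m=+6) = 0.00024 - 0.00029j   from Y*(Ω₁)=-0.01674 - 0.01492j, Y(Ω₂)=0.00041 + 0.01672j
  term(m=+7) = 0.00001 - 0.00001j   from Y*(Ω₁)=-0.00306 + 0.00270j, Y(Ω₂)=-0.00273 + 0.00082j
  term(m=+8) = 0.00000 - 0.00000j   from Y*(Ω₁)=0.00026 + 0.00039j, Y(Ω₂)=-0.00016 - 0.00026j
Accumulated sum 1.25750 + 0.00000j; after 4π/(2l+1) scaling, 0.92954 + 0.00000j ⇒ P_8 = 0.929540

0.929540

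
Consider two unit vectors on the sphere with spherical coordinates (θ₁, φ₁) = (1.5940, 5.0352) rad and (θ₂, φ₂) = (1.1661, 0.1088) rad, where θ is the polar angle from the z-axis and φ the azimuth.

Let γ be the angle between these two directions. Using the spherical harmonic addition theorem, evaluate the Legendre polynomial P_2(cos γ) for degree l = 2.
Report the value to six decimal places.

-0.448085

Summing Y*_{l m}(θ₁,φ₁)·Y_{l m}(θ₂,φ₂) over m ∈ [−2, 2]; prefactor 4π/(2·2+1) = 2.513274:
  [-2]  conj(Y_{2,-2})(Ω₁) = -0.30836 - 0.23229j ; Y_{2,-2}(Ω₂) = 0.31869 - 0.07046j ; Δ = -0.11464 - 0.05230j
  [-1]  conj(Y_{2,-1})(Ω₁) = -0.00568 + 0.01699j ; Y_{2,-1}(Ω₂) = 0.27796 - 0.03036j ; Δ = -0.00106 + 0.00490j
  [+0]  conj(Y_{2,0})(Ω₁) = -0.31488 + 0.00000j ; Y_{2,0}(Ω₂) = -0.16871 + 0.00000j ; Δ = 0.05312 + 0.00000j
  [+1]  conj(Y_{2,1})(Ω₁) = 0.00568 + 0.01699j ; Y_{2,1}(Ω₂) = -0.27796 - 0.03036j ; Δ = -0.00106 - 0.00490j
  [+2]  conj(Y_{2,2})(Ω₁) = -0.30836 + 0.23229j ; Y_{2,2}(Ω₂) = 0.31869 + 0.07046j ; Δ = -0.11464 + 0.05230j
Accumulated sum -0.17829 + 0.00000j; after 4π/(2l+1) scaling, -0.44809 + 0.00000j ⇒ P_2 = -0.448085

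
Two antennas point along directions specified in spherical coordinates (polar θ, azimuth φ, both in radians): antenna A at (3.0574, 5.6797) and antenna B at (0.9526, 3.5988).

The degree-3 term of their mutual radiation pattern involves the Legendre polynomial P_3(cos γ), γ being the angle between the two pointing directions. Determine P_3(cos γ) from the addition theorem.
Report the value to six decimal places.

Expand P_3 via completeness: Σ_{m} conj(Y_{3,m}) at Ω₁ times Y_{3,m} at Ω₂ —
  m=-3: Y*=-0.00006 - 0.00024j  Y=-0.04468 + 0.22134j  product 0.00006 - 0.00000j
  m=-2: Y*=-0.00256 + 0.00673j  Y=0.24005 - 0.31162j  product 0.00148 + 0.00241j
  m=-1: Y*=0.08872 - 0.06115j  Y=-0.16057 + 0.07900j  product -0.00941 + 0.01683j
  m=+0: Y*=-0.73056 + 0.00000j  Y=-0.28560 + 0.00000j  product 0.20865 + 0.00000j
  m=+1: Y*=-0.08872 - 0.06115j  Y=0.16057 + 0.07900j  product -0.00941 - 0.01683j
  m=+2: Y*=-0.00256 - 0.00673j  Y=0.24005 + 0.31162j  product 0.00148 - 0.00241j
  m=+3: Y*=0.00006 - 0.00024j  Y=0.04468 + 0.22134j  product 0.00006 + 0.00000j
Accumulated sum 0.19290 - 0.00000j; after 4π/(2l+1) scaling, 0.34629 - 0.00000j ⇒ P_3 = 0.346286

0.346286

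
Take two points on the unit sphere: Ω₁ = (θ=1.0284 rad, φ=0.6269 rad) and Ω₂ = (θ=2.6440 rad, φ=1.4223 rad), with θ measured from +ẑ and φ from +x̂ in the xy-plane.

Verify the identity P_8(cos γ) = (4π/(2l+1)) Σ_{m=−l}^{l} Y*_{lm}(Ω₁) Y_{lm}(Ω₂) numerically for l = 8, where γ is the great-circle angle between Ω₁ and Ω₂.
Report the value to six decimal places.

0.037998

Term-by-term m-sum for l=8 (normalisation 4π/17 = 0.739198):
  m=-8: Y*=0.04450 - 0.14245j  Y=0.00052 + 0.00129j  product 0.00021 - 0.00002j
  m=-7: Y*=-0.11457 - 0.34105j  Y=0.00882 - 0.00518j  product -0.00278 - 0.00241j
  m=-6: Y*=-0.36243 - 0.25864j  Y=-0.02961 - 0.03663j  product 0.00126 + 0.02094j
  m=-5: Y*=-0.19281 + 0.00137j  Y=-0.10273 + 0.11194j  product 0.01965 - 0.02173j
  m=-4: Y*=0.19256 - 0.14158j  Y=0.28637 + 0.19340j  product 0.08252 - 0.00330j
  m=-3: Y*=0.10011 - 0.31264j  Y=0.22217 - 0.46527j  product -0.12322 - 0.11604j
  m=-2: Y*=0.02549 + 0.07769j  Y=-0.35530 - 0.10874j  product -0.00061 - 0.03037j
  m=-1: Y*=0.27722 + 0.20081j  Y=0.02569 - 0.17170j  product 0.04160 - 0.04244j
  m=+0: Y*=-0.03199 + 0.00000j  Y=-0.44170 + 0.00000j  product 0.01413 + 0.00000j
  m=+1: Y*=-0.27722 + 0.20081j  Y=-0.02569 - 0.17170j  product 0.04160 + 0.04244j
  m=+2: Y*=0.02549 - 0.07769j  Y=-0.35530 + 0.10874j  product -0.00061 + 0.03037j
  m=+3: Y*=-0.10011 - 0.31264j  Y=-0.22217 - 0.46527j  product -0.12322 + 0.11604j
  m=+4: Y*=0.19256 + 0.14158j  Y=0.28637 - 0.19340j  product 0.08252 + 0.00330j
  m=+5: Y*=0.19281 + 0.00137j  Y=0.10273 + 0.11194j  product 0.01965 + 0.02173j
  m=+6: Y*=-0.36243 + 0.25864j  Y=-0.02961 + 0.03663j  product 0.00126 - 0.02094j
  m=+7: Y*=0.11457 - 0.34105j  Y=-0.00882 - 0.00518j  product -0.00278 + 0.00241j
  m=+8: Y*=0.04450 + 0.14245j  Y=0.00052 - 0.00129j  product 0.00021 + 0.00002j
Total Σ_m = 0.05140 - 0.00000j. Multiply by 0.739198: 0.03800 - 0.00000j. P_8(cos γ) = 0.037998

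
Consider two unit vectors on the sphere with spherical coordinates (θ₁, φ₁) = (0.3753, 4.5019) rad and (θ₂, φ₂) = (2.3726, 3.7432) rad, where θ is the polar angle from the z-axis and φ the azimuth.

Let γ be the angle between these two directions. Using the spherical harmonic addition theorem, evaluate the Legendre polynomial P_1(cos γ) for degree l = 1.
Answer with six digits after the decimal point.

Addition theorem: P_1(cos γ) = (4π/3) Σ_m Y*_{lm}(Ω₁) Y_{lm}(Ω₂), m = −1…1:
  [-1]  conj(Y_{1,-1})(Ω₁) = -0.026460-0.123846i ; Y_{1,-1}(Ω₂) = -0.198077+0.135980i ; Δ = +0.022082+0.020933i
  [+0]  conj(Y_{1,0})(Ω₁) = +0.454595-0.000000i ; Y_{1,0}(Ω₂) = -0.351115+0.000000i ; Δ = -0.159615+0.000000i
  [+1]  conj(Y_{1,1})(Ω₁) = +0.026460-0.123846i ; Y_{1,1}(Ω₂) = +0.198077+0.135980i ; Δ = +0.022082-0.020933i
Σ over m = -0.115452+0.000000i; ×(4π/3) → -0.483603+0.000000i. Real part: -0.483603

-0.483603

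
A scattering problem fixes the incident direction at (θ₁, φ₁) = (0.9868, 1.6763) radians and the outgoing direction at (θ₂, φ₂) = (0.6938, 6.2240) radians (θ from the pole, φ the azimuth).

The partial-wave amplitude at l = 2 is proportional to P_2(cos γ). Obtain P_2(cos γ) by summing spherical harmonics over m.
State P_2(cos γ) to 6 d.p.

Expand P_2 via completeness: Σ_{m} conj(Y_{2,m}) at Ω₁ times Y_{2,m} at Ω₂ —
  m=-2: -0.262884-0.056309i × +0.156847+0.018653i = -0.040182-0.013736i  (running Σ = -0.040182-0.013736i)
  m=-1: -0.037422+0.353383i × +0.379145+0.022466i = -0.022128+0.133143i  (running Σ = -0.062310+0.119407i)
  m=0: -0.027754-0.000000i × +0.243880+0.000000i = -0.006769-0.000000i  (running Σ = -0.069079+0.119407i)
  m=1: +0.037422+0.353383i × -0.379145+0.022466i = -0.022128-0.133143i  (running Σ = -0.091206-0.013736i)
  m=2: -0.262884+0.056309i × +0.156847-0.018653i = -0.040182+0.013736i  (running Σ = -0.131388+0.000000i)
Σ over m = -0.131388+0.000000i; ×(4π/5) → -0.330215+0.000000i. Real part: -0.330215

-0.330215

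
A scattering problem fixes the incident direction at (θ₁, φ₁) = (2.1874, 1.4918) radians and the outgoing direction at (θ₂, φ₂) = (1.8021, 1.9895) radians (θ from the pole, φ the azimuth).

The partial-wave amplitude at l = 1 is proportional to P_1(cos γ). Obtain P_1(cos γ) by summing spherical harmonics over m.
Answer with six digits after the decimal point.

0.830345

Addition theorem: P_1(cos γ) = (4π/3) Σ_m Y*_{lm}(Ω₁) Y_{lm}(Ω₂), m = −1…1:
  m=-1: Y*=(0.022244, 0.280991)  Y=(-0.136729, -0.307243)  product (0.083291, -0.045254)
  m=+0: Y*=(-0.282543, -0.000000)  Y=(-0.112010, 0.000000)  product (0.031648, 0.000000)
  m=+1: Y*=(-0.022244, 0.280991)  Y=(0.136729, -0.307243)  product (0.083291, 0.045254)
Total Σ_m = (0.198230, 0.000000). Multiply by 4.188790: (0.830345, 0.000000). P_1(cos γ) = 0.830345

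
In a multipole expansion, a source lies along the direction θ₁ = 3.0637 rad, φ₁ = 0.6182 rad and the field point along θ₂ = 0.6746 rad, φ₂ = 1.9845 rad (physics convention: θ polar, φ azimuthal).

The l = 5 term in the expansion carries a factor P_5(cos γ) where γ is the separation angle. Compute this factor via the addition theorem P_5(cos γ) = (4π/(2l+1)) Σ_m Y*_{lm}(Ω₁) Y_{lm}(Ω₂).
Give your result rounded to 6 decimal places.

0.419491

Summing Y*_{l m}(θ₁,φ₁)·Y_{l m}(θ₂,φ₂) over m ∈ [−5, 5]; prefactor 4π/(2·5+1) = 1.142397:
  m=-5: -0.000001+0.000000i × -0.038764+0.021062i = +0.000000-0.000000i  (running Σ = +0.000000-0.000000i)
  m=-4: +0.000042-0.000033i × -0.014639-0.173820i = -0.000006-0.000007i  (running Σ = -0.000006-0.000007i)
  m=-3: -0.000363+0.001243i × +0.358007+0.122500i = -0.000282+0.000401i  (running Σ = -0.000288+0.000394i)
  m=-2: -0.006654-0.019153i × -0.289924+0.315367i = +0.007969+0.003454i  (running Σ = +0.007681+0.003848i)
  m=-1: +0.159051+0.113116i × -0.021943-0.049980i = +0.002163-0.010431i  (running Σ = +0.009844-0.006583i)
  m=0: -0.893500-0.000000i × -0.388936+0.000000i = +0.347514+0.000000i  (running Σ = +0.357358-0.006583i)
  m=1: -0.159051+0.113116i × +0.021943-0.049980i = +0.002163+0.010431i  (running Σ = +0.359522+0.003848i)
  m=2: -0.006654+0.019153i × -0.289924-0.315367i = +0.007969-0.003454i  (running Σ = +0.367491+0.000394i)
  m=3: +0.000363+0.001243i × -0.358007+0.122500i = -0.000282-0.000401i  (running Σ = +0.367209-0.000007i)
  m=4: +0.000042+0.000033i × -0.014639+0.173820i = -0.000006+0.000007i  (running Σ = +0.367203-0.000000i)
  m=5: +0.000001+0.000000i × +0.038764+0.021062i = +0.000000+0.000000i  (running Σ = +0.367203+0.000000i)
Σ over m = +0.367203+0.000000i; ×(4π/11) → +0.419491+0.000000i. Real part: 0.419491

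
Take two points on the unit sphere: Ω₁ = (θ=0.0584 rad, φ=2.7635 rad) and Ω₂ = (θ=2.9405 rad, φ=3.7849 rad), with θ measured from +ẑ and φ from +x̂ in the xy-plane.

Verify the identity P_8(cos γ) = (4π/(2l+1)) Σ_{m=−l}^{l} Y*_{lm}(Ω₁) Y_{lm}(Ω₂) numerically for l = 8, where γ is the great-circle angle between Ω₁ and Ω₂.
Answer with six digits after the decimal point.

0.216799

Summing Y*_{l m}(θ₁,φ₁)·Y_{l m}(θ₂,φ₂) over m ∈ [−8, 8]; prefactor 4π/(2·8+1) = 0.739198:
  [-8]  conj(Y_{8,-8})(Ω₁) = (-0.000000, -0.000000) ; Y_{8,-8}(Ω₂) = (0.000001, 0.000001) ; Δ = (-0.000000, -0.000000)
  [-7]  conj(Y_{8,-7})(Ω₁) = (0.000000, 0.000000) ; Y_{8,-7}(Ω₂) = (-0.000005, 0.000025) ; Δ = (-0.000000, 0.000000)
  [-6]  conj(Y_{8,-6})(Ω₁) = (-0.000000, -0.000000) ; Y_{8,-6}(Ω₂) = (-0.000241, 0.000211) ; Δ = (0.000000, 0.000000)
  [-5]  conj(Y_{8,-5})(Ω₁) = (0.000002, 0.000006) ; Y_{8,-5}(Ω₂) = (-0.002880, 0.000216) ; Δ = (-0.000000, -0.000000)
  [-4]  conj(Y_{8,-4})(Ω₁) = (0.000009, -0.000155) ; Y_{8,-4}(Ω₂) = (-0.016316, -0.010421) ; Δ = (-0.000002, 0.000002)
  [-3]  conj(Y_{8,-3})(Ω₁) = (-0.001160, 0.002486) ; Y_{8,-3}(Ω₂) = (-0.033528, -0.089312) ; Δ = (0.000261, 0.000020)
  [-2]  conj(Y_{8,-2})(Ω₁) = (0.025102, -0.023677) ; Y_{8,-2}(Ω₂) = (0.091730, -0.314050) ; Δ = (-0.005133, -0.010055)
  [-1]  conj(Y_{8,-1})(Ω₁) = (-0.259765, 0.103180) ; Y_{8,-1}(Ω₂) = (0.539835, -0.404713) ; Δ = (-0.098472, 0.160830)
  [+0]  conj(Y_{8,0})(Ω₁) = (1.092782, -0.000000) ; Y_{8,0}(Ω₂) = (0.457532, 0.000000) ; Δ = (0.499983, 0.000000)
  [+1]  conj(Y_{8,1})(Ω₁) = (0.259765, 0.103180) ; Y_{8,1}(Ω₂) = (-0.539835, -0.404713) ; Δ = (-0.098472, -0.160830)
  [+2]  conj(Y_{8,2})(Ω₁) = (0.025102, 0.023677) ; Y_{8,2}(Ω₂) = (0.091730, 0.314050) ; Δ = (-0.005133, 0.010055)
  [+3]  conj(Y_{8,3})(Ω₁) = (0.001160, 0.002486) ; Y_{8,3}(Ω₂) = (0.033528, -0.089312) ; Δ = (0.000261, -0.000020)
  [+4]  conj(Y_{8,4})(Ω₁) = (0.000009, 0.000155) ; Y_{8,4}(Ω₂) = (-0.016316, 0.010421) ; Δ = (-0.000002, -0.000002)
  [+5]  conj(Y_{8,5})(Ω₁) = (-0.000002, 0.000006) ; Y_{8,5}(Ω₂) = (0.002880, 0.000216) ; Δ = (-0.000000, 0.000000)
  [+6]  conj(Y_{8,6})(Ω₁) = (-0.000000, 0.000000) ; Y_{8,6}(Ω₂) = (-0.000241, -0.000211) ; Δ = (0.000000, -0.000000)
  [+7]  conj(Y_{8,7})(Ω₁) = (-0.000000, 0.000000) ; Y_{8,7}(Ω₂) = (0.000005, 0.000025) ; Δ = (-0.000000, -0.000000)
  [+8]  conj(Y_{8,8})(Ω₁) = (-0.000000, 0.000000) ; Y_{8,8}(Ω₂) = (0.000001, -0.000001) ; Δ = (-0.000000, 0.000000)
Accumulated sum (0.293290, -0.000000); after 4π/(2l+1) scaling, (0.216799, -0.000000) ⇒ P_8 = 0.216799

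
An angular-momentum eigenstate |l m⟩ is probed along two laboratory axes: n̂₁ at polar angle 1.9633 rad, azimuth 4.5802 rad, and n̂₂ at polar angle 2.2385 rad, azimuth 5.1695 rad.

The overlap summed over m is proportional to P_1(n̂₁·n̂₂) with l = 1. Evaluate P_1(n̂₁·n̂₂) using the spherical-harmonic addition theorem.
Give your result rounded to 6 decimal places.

Term-by-term m-sum for l=1 (normalisation 4π/3 = 4.188790):
  m=-1: (-0.042075, -0.316436) × (0.119739, 0.243444) = (0.071996, -0.048133)  (running Σ = (0.071996, -0.048133))
  m=0: (-0.186892, -0.000000) × (-0.302535, 0.000000) = (0.056541, 0.000000)  (running Σ = (0.128538, -0.048133))
  m=1: (0.042075, -0.316436) × (-0.119739, 0.243444) = (0.071996, 0.048133)  (running Σ = (0.200534, 0.000000))
Total Σ_m = (0.200534, 0.000000). Multiply by 4.188790: (0.839995, 0.000000). P_1(cos γ) = 0.839995

0.839995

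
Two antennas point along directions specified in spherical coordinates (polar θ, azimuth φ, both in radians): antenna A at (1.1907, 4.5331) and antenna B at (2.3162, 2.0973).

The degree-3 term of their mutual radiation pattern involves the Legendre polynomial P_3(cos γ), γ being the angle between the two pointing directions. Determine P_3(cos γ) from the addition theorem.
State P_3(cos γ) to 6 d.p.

Addition theorem: P_3(cos γ) = (4π/7) Σ_m Y*_{lm}(Ω₁) Y_{lm}(Ω₂), m = −3…3:
  term(m=-3) = +0.028748+0.047251i   from Y*(Ω₁)=+0.171169+0.286939i, Y(Ω₂)=+0.165533-0.001443i
  term(m=-2) = -0.019402+0.120834i   from Y*(Ω₁)=-0.306178+0.114750i, Y(Ω₂)=+0.185256-0.325221i
  term(m=-1) = +0.021988-0.018739i   from Y*(Ω₁)=+0.016685+0.092063i, Y(Ω₂)=-0.155165-0.266960i
  term(m=+0) = -0.056690-0.000000i   from Y*(Ω₁)=-0.320068-0.000000i, Y(Ω₂)=+0.177119+0.000000i
  term(m=+1) = +0.021988+0.018739i   from Y*(Ω₁)=-0.016685+0.092063i, Y(Ω₂)=+0.155165-0.266960i
  term(m=+2) = -0.019402-0.120834i   from Y*(Ω₁)=-0.306178-0.114750i, Y(Ω₂)=+0.185256+0.325221i
  term(m=+3) = +0.028748-0.047251i   from Y*(Ω₁)=-0.171169+0.286939i, Y(Ω₂)=-0.165533-0.001443i
Total Σ_m = +0.005978-0.000000i. Multiply by 1.795196: +0.010732-0.000000i. P_3(cos γ) = 0.010732

0.010732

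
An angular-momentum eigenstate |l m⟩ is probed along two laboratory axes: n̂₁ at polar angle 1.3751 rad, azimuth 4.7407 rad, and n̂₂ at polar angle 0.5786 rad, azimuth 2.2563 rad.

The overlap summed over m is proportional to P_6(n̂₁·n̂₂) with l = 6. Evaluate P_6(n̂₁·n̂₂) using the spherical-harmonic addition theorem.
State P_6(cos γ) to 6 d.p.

Addition theorem: P_6(cos γ) = (4π/13) Σ_m Y*_{lm}(Ω₁) Y_{lm}(Ω₂), m = −6…6:
  m=-6: Y*=(-0.424139, -0.072748)  Y=(0.007288, -0.010667)  product (-0.003867, 0.003994)
  m=-5: Y*=(0.041691, -0.292554)  Y=(0.019325, 0.065737)  product (0.020037, -0.002913)
  m=-4: Y*=(-0.191693, -0.021801)  Y=(-0.197243, -0.083295)  product (0.035994, 0.020267)
  m=-3: Y*=(0.026206, -0.307806)  Y=(0.371519, -0.196123)  product (-0.050632, -0.119495)
  m=-2: Y*=(-0.114697, -0.006501)  Y=(-0.088858, 0.438824)  product (0.013045, -0.049754)
  m=-1: Y*=(0.008704, -0.307347)  Y=(-0.022145, -0.027079)  product (-0.008515, 0.006571)
  m=+0: Y*=(-0.093303, -0.000000)  Y=(-0.420411, 0.000000)  product (0.039225, 0.000000)
  m=+1: Y*=(-0.008704, -0.307347)  Y=(0.022145, -0.027079)  product (-0.008515, -0.006571)
  m=+2: Y*=(-0.114697, 0.006501)  Y=(-0.088858, -0.438824)  product (0.013045, 0.049754)
  m=+3: Y*=(-0.026206, -0.307806)  Y=(-0.371519, -0.196123)  product (-0.050632, 0.119495)
  m=+4: Y*=(-0.191693, 0.021801)  Y=(-0.197243, 0.083295)  product (0.035994, -0.020267)
  m=+5: Y*=(-0.041691, -0.292554)  Y=(-0.019325, 0.065737)  product (0.020037, 0.002913)
  m=+6: Y*=(-0.424139, 0.072748)  Y=(0.007288, 0.010667)  product (-0.003867, -0.003994)
Σ over m = (0.051348, 0.000000); ×(4π/13) → (0.049636, 0.000000). Real part: 0.049636

0.049636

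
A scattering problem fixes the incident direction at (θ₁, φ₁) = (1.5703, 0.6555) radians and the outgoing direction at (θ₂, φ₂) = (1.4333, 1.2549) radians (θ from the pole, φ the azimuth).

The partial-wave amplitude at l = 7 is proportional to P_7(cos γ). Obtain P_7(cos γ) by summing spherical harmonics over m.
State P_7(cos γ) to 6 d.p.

Addition theorem: P_7(cos γ) = (4π/15) Σ_m Y*_{lm}(Ω₁) Y_{lm}(Ω₂), m = −7…7:
  m=-7: -0.061791-0.496207i × -0.375188-0.279622i = -0.115567+0.203449i  (running Σ = -0.115567+0.203449i)
  m=-6: -0.000653-0.000661i × +0.077260-0.229610i = -0.000202+0.000099i  (running Σ = -0.115769+0.203548i)
  m=-5: +0.363544+0.049715i × -0.264465-0.002297i = -0.096030-0.013983i  (running Σ = -0.211800+0.189565i)
  m=-4: +0.000948-0.000543i × -0.080703-0.254378i = -0.000215-0.000197i  (running Σ = -0.212014+0.189367i)
  m=-3: -0.127932+0.306250i × -0.158102+0.113614i = -0.014568-0.062954i  (running Σ = -0.226582+0.126413i)
  m=-2: +0.000299+0.001126i × -0.220471-0.161354i = +0.000116-0.000296i  (running Σ = -0.226466+0.126117i)
  m=-1: -0.253177-0.194673i × -0.051808+0.158512i = +0.043975-0.030046i  (running Σ = -0.182492+0.096071i)
  m=0: -0.001186-0.000000i × -0.274452+0.000000i = +0.000326+0.000000i  (running Σ = -0.182166+0.096071i)
  m=1: +0.253177-0.194673i × +0.051808+0.158512i = +0.043975+0.030046i  (running Σ = -0.138192+0.126117i)
  m=2: +0.000299-0.001126i × -0.220471+0.161354i = +0.000116+0.000296i  (running Σ = -0.138076+0.126413i)
  m=3: +0.127932+0.306250i × +0.158102+0.113614i = -0.014568+0.062954i  (running Σ = -0.152644+0.189367i)
  m=4: +0.000948+0.000543i × -0.080703+0.254378i = -0.000215+0.000197i  (running Σ = -0.152859+0.189565i)
  m=5: -0.363544+0.049715i × +0.264465-0.002297i = -0.096030+0.013983i  (running Σ = -0.248889+0.203548i)
  m=6: -0.000653+0.000661i × +0.077260+0.229610i = -0.000202-0.000099i  (running Σ = -0.249091+0.203449i)
  m=7: +0.061791-0.496207i × +0.375188-0.279622i = -0.115567-0.203449i  (running Σ = -0.364658+0.000000i)
Accumulated sum -0.364658+0.000000i; after 4π/(2l+1) scaling, -0.305495+0.000000i ⇒ P_7 = -0.305495

-0.305495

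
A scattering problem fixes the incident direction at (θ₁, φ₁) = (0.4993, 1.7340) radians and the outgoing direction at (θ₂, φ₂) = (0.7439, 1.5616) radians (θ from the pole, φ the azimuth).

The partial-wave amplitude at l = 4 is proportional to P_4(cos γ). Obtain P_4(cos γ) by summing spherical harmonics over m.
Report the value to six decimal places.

0.680454

Summing Y*_{l m}(θ₁,φ₁)·Y_{l m}(θ₂,φ₂) over m ∈ [−4, 4]; prefactor 4π/(2·4+1) = 1.396263:
  [-4]  conj(Y_{4,-4})(Ω₁) = 0.01848 + 0.01413j ; Y_{4,-4}(Ω₂) = 0.09299 + 0.00342j ; Δ = 0.00167 + 0.00138j
  [-3]  conj(Y_{4,-3})(Ω₁) = 0.05673 - 0.10645j ; Y_{4,-3}(Ω₂) = -0.00789 + 0.28588j ; Δ = 0.02999 + 0.01706j
  [-2]  conj(Y_{4,-2})(Ω₁) = -0.31928 - 0.10808j ; Y_{4,-2}(Ω₂) = -0.42792 - 0.00787j ; Δ = 0.13578 + 0.04876j
  [-1]  conj(Y_{4,-1})(Ω₁) = -0.07739 + 0.46999j ; Y_{4,-1}(Ω₂) = 0.00171 - 0.18625j ; Δ = 0.08741 + 0.01522j
  [+0]  conj(Y_{4,0})(Ω₁) = 0.07079 + 0.00000j ; Y_{4,0}(Ω₂) = -0.31552 + 0.00000j ; Δ = -0.02234 + 0.00000j
  [+1]  conj(Y_{4,1})(Ω₁) = 0.07739 + 0.46999j ; Y_{4,1}(Ω₂) = -0.00171 - 0.18625j ; Δ = 0.08741 - 0.01522j
  [+2]  conj(Y_{4,2})(Ω₁) = -0.31928 + 0.10808j ; Y_{4,2}(Ω₂) = -0.42792 + 0.00787j ; Δ = 0.13578 - 0.04876j
  [+3]  conj(Y_{4,3})(Ω₁) = -0.05673 - 0.10645j ; Y_{4,3}(Ω₂) = 0.00789 + 0.28588j ; Δ = 0.02999 - 0.01706j
  [+4]  conj(Y_{4,4})(Ω₁) = 0.01848 - 0.01413j ; Y_{4,4}(Ω₂) = 0.09299 - 0.00342j ; Δ = 0.00167 - 0.00138j
Σ over m = 0.48734 + 0.00000j; ×(4π/9) → 0.68045 + 0.00000j. Real part: 0.680454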